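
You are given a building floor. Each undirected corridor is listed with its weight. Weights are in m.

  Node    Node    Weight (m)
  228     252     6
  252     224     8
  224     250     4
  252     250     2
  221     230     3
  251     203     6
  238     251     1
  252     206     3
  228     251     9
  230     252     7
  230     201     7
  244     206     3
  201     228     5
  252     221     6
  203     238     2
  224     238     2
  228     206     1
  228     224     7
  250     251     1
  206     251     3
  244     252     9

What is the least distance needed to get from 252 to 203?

Settle nodes by increasing distance from 252:
252: 0
250: 2  (via 252)
251: 3  (via 250)
206: 3  (via 252)
228: 4  (via 206)
238: 4  (via 251)
224: 6  (via 250)
221: 6  (via 252)
203: 6  (via 238)
Shortest route: 252–250–251–238–203 = 6 m.

6 m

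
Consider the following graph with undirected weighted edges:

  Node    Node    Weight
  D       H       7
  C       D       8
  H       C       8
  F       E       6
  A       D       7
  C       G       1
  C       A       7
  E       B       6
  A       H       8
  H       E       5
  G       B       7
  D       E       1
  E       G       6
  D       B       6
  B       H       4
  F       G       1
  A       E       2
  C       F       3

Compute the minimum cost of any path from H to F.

10

Running Dijkstra from H:
H: 0
B: 4  (via H)
E: 5  (via H)
D: 6  (via E)
A: 7  (via E)
C: 8  (via H)
G: 9  (via C)
F: 10  (via G)
Shortest route: H–C–G–F = 10.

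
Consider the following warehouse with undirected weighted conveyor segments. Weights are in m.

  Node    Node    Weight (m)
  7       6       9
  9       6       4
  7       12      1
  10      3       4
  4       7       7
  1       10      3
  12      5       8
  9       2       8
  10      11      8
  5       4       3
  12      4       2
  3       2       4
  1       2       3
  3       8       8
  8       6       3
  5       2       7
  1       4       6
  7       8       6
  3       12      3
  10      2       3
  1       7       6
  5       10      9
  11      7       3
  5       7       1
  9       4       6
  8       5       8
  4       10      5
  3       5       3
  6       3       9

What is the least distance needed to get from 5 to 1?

Settle nodes by increasing distance from 5:
5: 0
7: 1  (via 5)
12: 2  (via 7)
3: 3  (via 5)
4: 3  (via 5)
11: 4  (via 7)
1: 7  (via 7)
Shortest route: 5–7–1 = 7 m.

7 m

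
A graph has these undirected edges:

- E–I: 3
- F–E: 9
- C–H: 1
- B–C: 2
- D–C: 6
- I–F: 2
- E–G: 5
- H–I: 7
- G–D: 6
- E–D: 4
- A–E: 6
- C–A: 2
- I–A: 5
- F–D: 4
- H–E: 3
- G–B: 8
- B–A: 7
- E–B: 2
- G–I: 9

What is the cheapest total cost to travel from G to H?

Settle nodes by increasing distance from G:
G: 0
E: 5  (via G)
D: 6  (via G)
B: 7  (via E)
H: 8  (via E)
Shortest route: G–E–H = 8.

8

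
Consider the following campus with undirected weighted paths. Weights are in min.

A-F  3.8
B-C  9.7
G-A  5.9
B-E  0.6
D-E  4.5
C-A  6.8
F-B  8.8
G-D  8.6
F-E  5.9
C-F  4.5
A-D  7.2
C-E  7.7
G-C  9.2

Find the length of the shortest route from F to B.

6.5 min

Enumerating some paths:
F → B: 8.8 = 8.8
F → E → B: 5.9+0.6 = 6.5
The minimum is 6.5 min via F → E → B.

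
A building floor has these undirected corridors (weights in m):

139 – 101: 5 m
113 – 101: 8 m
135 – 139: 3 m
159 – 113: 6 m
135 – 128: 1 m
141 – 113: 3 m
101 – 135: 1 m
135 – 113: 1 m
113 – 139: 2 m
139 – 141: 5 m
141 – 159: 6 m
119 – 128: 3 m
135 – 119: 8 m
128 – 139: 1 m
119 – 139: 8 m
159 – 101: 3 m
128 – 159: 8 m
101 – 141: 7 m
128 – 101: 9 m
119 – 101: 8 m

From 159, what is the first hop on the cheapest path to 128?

101

Candidate routes:
159 → 101 → 135 → 128: 3+1+1 = 5
159 → 101 → 135 → 139 → 128: 3+1+3+1 = 8
159 → 101 → 135 → 113 → 139 → 128: 3+1+1+2+1 = 8
Cheapest is 159 → 101 → 135 → 128 at 5 m.
So from 159 the first move is to 101.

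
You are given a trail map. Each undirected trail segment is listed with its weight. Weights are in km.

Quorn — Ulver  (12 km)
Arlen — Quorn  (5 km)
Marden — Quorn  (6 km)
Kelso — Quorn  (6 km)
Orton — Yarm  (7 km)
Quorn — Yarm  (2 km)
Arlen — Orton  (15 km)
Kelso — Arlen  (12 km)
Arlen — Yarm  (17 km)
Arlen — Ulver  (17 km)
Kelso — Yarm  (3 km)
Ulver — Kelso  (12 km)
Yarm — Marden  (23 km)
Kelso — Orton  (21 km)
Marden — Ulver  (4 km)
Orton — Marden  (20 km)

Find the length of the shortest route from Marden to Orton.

Shortest distances from Marden:
Marden: 0
Ulver: 4  (via Marden)
Quorn: 6  (via Marden)
Yarm: 8  (via Quorn)
Arlen: 11  (via Quorn)
Kelso: 11  (via Yarm)
Orton: 15  (via Yarm)
Shortest route: Marden–Quorn–Yarm–Orton = 15 km.

15 km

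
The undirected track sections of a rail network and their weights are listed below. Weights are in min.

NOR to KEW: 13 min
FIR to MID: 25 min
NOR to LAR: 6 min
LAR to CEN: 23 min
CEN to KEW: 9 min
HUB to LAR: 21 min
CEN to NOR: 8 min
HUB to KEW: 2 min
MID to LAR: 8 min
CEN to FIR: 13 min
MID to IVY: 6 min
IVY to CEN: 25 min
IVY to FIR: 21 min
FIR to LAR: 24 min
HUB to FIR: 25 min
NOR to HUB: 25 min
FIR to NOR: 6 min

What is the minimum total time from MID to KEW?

Shortest distances from MID:
MID: 0
IVY: 6  (via MID)
LAR: 8  (via MID)
NOR: 14  (via LAR)
FIR: 20  (via NOR)
CEN: 22  (via NOR)
KEW: 27  (via NOR)
Shortest route: MID–LAR–NOR–KEW = 27 min.

27 min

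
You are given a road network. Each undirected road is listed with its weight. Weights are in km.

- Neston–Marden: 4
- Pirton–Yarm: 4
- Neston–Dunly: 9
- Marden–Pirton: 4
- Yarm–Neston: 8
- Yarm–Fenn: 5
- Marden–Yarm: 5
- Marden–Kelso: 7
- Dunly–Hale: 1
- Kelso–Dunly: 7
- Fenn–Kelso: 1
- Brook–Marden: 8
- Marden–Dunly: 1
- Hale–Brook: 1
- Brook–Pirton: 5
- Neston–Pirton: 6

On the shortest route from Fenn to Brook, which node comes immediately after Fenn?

Kelso

Candidate routes:
Fenn → Yarm → Marden → Dunly → Hale → Brook: 5+5+1+1+1 = 13
Fenn → Kelso → Dunly → Hale → Brook: 1+7+1+1 = 10
Fenn → Kelso → Marden → Dunly → Hale → Brook: 1+7+1+1+1 = 11
The minimum is 10 km via Fenn → Kelso → Dunly → Hale → Brook.
So from Fenn the first move is to Kelso.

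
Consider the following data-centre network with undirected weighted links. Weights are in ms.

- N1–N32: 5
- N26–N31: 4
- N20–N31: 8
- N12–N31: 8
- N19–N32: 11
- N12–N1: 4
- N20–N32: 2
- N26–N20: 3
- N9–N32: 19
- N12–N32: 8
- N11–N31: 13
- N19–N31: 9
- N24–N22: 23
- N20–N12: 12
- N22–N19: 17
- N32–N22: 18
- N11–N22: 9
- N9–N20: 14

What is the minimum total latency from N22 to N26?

Candidate routes:
N22 → N11 → N31 → N26: 9+13+4 = 26
N22 → N32 → N20 → N26: 18+2+3 = 23
Cheapest is N22 → N32 → N20 → N26 at 23 ms.

23 ms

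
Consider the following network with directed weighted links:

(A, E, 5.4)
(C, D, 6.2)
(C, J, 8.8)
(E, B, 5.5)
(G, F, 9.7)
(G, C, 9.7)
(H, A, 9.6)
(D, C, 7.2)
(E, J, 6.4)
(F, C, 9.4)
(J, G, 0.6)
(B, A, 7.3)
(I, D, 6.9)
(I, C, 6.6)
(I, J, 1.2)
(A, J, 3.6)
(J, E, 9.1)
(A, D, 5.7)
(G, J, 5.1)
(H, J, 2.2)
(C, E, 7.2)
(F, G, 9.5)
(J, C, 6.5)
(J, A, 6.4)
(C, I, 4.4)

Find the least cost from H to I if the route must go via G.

16.9

Shortest H→G: H → J → G = 2.8
Best G to I: G → C → I costing 14.1
Total via G: 2.8 + 14.1 = 16.9.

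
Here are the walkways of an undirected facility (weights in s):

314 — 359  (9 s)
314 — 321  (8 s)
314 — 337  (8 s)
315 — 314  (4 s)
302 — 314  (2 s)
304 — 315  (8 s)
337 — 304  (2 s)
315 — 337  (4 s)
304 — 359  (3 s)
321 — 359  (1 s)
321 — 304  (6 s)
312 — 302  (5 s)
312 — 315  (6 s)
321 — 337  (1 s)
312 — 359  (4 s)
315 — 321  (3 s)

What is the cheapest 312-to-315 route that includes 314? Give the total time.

Best 312 to 314: 312–302–314 costing 7
Best 314 to 315: 314–315 costing 4
Total via 314: 7 + 4 = 11 s.

11 s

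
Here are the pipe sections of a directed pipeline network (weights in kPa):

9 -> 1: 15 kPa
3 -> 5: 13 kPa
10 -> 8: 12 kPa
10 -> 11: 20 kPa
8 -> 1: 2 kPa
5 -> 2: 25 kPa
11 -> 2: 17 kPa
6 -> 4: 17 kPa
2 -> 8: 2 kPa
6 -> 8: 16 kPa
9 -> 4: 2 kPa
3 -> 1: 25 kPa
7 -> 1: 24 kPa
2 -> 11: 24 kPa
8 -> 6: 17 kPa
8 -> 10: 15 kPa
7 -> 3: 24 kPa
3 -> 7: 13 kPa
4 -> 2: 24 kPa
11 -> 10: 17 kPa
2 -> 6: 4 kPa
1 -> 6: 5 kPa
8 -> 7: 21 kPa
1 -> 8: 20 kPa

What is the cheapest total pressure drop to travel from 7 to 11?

Candidate routes:
7 - 1 - 6 - 8 - 10 - 11: 24+5+16+15+20 = 80
7 - 1 - 8 - 10 - 11: 24+20+15+20 = 79
The minimum is 79 kPa via 7 - 1 - 8 - 10 - 11.

79 kPa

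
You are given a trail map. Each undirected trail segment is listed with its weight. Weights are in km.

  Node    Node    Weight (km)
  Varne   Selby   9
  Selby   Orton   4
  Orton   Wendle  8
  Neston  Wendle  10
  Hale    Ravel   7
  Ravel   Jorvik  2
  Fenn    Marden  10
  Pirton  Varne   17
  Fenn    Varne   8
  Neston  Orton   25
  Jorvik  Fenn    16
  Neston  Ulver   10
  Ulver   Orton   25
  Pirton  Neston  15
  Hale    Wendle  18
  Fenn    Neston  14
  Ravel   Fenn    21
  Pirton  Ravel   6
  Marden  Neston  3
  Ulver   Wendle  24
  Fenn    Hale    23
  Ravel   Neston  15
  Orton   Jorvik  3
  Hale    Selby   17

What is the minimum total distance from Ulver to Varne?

Shortest distances from Ulver:
Ulver: 0
Neston: 10  (via Ulver)
Marden: 13  (via Neston)
Wendle: 20  (via Neston)
Fenn: 23  (via Marden)
Pirton: 25  (via Neston)
Ravel: 25  (via Neston)
Orton: 25  (via Ulver)
Jorvik: 27  (via Ravel)
Selby: 29  (via Orton)
Varne: 31  (via Fenn)
Shortest route: Ulver → Neston → Marden → Fenn → Varne = 31 km.

31 km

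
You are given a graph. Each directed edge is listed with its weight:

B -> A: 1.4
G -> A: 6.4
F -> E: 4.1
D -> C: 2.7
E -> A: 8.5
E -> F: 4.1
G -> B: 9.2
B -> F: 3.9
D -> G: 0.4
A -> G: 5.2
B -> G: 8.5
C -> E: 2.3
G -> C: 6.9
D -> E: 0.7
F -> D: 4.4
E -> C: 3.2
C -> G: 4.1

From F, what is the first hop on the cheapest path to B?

D

Enumerating some paths:
F - E - C - G - B: 4.1+3.2+4.1+9.2 = 20.6
F - D - C - G - B: 4.4+2.7+4.1+9.2 = 20.4
F - D - G - B: 4.4+0.4+9.2 = 14
Cheapest is F - D - G - B at 14.
So from F the first move is to D.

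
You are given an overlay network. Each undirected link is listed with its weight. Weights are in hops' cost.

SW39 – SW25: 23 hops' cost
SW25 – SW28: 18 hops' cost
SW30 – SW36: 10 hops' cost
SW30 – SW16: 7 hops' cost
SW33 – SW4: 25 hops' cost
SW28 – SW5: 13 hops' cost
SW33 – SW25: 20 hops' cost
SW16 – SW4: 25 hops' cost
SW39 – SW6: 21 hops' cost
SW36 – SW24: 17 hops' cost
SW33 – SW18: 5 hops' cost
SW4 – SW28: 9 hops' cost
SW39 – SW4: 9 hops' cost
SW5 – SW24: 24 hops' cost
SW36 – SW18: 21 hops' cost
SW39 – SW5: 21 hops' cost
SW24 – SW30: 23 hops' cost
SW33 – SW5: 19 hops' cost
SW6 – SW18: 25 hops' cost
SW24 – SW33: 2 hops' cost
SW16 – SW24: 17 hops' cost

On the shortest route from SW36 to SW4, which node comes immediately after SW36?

Enumerating some paths:
SW36 - SW30 - SW16 - SW4: 10+7+25 = 42
SW36 - SW24 - SW33 - SW4: 17+2+25 = 44
The minimum is 42 hops' cost via SW36 - SW30 - SW16 - SW4.
So from SW36 the first move is to SW30.

SW30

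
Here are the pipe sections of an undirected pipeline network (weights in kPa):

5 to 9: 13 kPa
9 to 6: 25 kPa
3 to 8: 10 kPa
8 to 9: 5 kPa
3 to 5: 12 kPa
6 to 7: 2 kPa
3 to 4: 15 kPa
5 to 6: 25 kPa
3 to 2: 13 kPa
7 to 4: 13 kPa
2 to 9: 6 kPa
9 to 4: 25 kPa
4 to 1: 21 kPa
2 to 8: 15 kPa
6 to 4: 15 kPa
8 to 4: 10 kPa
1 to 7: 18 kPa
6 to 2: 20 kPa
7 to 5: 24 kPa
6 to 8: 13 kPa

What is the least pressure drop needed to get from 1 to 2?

40 kPa

Running Dijkstra from 1:
1: 0
7: 18  (via 1)
6: 20  (via 7)
4: 21  (via 1)
8: 31  (via 4)
3: 36  (via 4)
9: 36  (via 8)
2: 40  (via 6)
Shortest route: 1–7–6–2 = 40 kPa.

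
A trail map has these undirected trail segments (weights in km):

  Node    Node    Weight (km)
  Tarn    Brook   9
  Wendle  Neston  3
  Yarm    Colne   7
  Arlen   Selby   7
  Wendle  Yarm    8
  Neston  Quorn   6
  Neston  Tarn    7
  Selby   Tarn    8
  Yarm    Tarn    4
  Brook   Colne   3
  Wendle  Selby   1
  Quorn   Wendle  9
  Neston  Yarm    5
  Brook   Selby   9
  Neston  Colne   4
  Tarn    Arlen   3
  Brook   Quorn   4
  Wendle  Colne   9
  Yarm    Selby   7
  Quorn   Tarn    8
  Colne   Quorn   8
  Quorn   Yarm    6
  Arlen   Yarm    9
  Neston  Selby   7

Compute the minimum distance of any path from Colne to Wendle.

Running Dijkstra from Colne:
Colne: 0
Brook: 3  (via Colne)
Neston: 4  (via Colne)
Yarm: 7  (via Colne)
Quorn: 7  (via Brook)
Wendle: 7  (via Neston)
Shortest route: Colne → Neston → Wendle = 7 km.

7 km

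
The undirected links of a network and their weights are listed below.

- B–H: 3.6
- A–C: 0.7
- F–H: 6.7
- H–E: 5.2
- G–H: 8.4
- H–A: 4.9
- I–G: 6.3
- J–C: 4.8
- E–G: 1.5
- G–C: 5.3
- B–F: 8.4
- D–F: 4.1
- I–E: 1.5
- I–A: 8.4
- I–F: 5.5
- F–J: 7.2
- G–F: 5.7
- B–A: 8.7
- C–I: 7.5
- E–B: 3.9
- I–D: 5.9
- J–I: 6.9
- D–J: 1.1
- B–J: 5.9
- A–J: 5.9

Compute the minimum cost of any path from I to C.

Compare a few routes:
I → C: 7.5 = 7.5
I → E → G → C: 1.5+1.5+5.3 = 8.3
Cheapest is I → C at 7.5.

7.5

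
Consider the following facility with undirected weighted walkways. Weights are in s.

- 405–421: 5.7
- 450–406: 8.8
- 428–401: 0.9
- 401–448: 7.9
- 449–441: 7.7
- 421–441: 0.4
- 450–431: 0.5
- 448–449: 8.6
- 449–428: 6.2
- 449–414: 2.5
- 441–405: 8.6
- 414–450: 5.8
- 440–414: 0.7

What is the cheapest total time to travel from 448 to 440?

Compare a few routes:
448–401–428–449–414–440: 7.9+0.9+6.2+2.5+0.7 = 18.2
448–449–414–440: 8.6+2.5+0.7 = 11.8
Cheapest is 448–449–414–440 at 11.8 s.

11.8 s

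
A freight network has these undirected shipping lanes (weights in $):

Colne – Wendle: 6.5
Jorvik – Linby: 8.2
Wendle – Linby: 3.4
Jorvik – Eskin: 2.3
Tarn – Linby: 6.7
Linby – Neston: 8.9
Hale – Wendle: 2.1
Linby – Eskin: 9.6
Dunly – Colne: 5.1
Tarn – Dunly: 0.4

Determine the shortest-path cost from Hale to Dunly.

Running Dijkstra from Hale:
Hale: 0
Wendle: 2.1  (via Hale)
Linby: 5.5  (via Wendle)
Colne: 8.6  (via Wendle)
Tarn: 12.2  (via Linby)
Dunly: 12.6  (via Tarn)
Shortest route: Hale → Wendle → Linby → Tarn → Dunly = $12.6.

$12.6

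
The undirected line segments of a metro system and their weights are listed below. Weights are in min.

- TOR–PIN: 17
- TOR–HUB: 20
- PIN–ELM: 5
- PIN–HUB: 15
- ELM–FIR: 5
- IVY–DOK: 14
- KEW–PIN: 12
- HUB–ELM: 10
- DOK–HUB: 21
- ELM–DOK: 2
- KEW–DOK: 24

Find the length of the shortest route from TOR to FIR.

27 min

Candidate routes:
TOR - PIN - ELM - FIR: 17+5+5 = 27
TOR - HUB - ELM - FIR: 20+10+5 = 35
Cheapest is TOR - PIN - ELM - FIR at 27 min.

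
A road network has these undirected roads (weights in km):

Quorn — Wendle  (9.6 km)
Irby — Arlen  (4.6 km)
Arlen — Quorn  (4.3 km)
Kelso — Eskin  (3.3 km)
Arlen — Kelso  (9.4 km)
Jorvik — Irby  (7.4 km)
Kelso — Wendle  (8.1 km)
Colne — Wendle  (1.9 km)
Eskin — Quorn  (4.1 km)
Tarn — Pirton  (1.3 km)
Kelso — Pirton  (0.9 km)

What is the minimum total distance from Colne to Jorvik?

Enumerating some paths:
Colne → Wendle → Kelso → Eskin → Quorn → Arlen → Irby → Jorvik: 1.9+8.1+3.3+4.1+4.3+4.6+7.4 = 33.7
Colne → Wendle → Quorn → Arlen → Irby → Jorvik: 1.9+9.6+4.3+4.6+7.4 = 27.8
Colne → Wendle → Kelso → Arlen → Irby → Jorvik: 1.9+8.1+9.4+4.6+7.4 = 31.4
Cheapest is Colne → Wendle → Quorn → Arlen → Irby → Jorvik at 27.8 km.

27.8 km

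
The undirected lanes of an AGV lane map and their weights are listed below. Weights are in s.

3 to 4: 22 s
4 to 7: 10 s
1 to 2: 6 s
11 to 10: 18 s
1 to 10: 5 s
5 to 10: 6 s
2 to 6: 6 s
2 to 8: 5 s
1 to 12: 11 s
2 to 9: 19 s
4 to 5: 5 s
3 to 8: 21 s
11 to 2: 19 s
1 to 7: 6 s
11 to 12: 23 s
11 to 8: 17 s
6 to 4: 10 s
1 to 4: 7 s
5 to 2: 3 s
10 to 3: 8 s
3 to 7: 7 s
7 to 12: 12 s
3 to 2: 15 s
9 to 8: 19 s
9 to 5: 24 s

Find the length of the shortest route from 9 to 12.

36 s

Candidate routes:
9–2–1–7–12: 19+6+6+12 = 43
9–5–2–1–12: 24+3+6+11 = 44
9–2–1–12: 19+6+11 = 36
9–8–2–1–12: 19+5+6+11 = 41
Cheapest is 9–2–1–12 at 36 s.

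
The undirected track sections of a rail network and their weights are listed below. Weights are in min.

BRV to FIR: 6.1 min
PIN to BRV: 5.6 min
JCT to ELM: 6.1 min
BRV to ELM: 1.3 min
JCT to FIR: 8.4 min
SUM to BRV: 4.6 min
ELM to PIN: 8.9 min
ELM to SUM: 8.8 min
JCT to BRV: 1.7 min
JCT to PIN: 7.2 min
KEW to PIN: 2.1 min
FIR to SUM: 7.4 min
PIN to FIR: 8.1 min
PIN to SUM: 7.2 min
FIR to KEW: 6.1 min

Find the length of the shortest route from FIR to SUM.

Shortest distances from FIR:
FIR: 0
BRV: 6.1  (via FIR)
KEW: 6.1  (via FIR)
ELM: 7.4  (via BRV)
SUM: 7.4  (via FIR)
Shortest route: FIR → SUM = 7.4 min.

7.4 min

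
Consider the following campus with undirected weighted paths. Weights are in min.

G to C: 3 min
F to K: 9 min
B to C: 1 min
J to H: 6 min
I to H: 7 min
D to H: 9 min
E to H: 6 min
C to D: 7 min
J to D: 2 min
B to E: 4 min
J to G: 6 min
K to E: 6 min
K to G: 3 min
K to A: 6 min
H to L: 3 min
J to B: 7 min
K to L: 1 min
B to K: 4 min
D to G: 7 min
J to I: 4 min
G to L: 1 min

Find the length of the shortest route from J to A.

Enumerating some paths:
J → G → K → A: 6+3+6 = 15
J → G → L → K → A: 6+1+1+6 = 14
J → H → L → K → A: 6+3+1+6 = 16
The minimum is 14 min via J → G → L → K → A.

14 min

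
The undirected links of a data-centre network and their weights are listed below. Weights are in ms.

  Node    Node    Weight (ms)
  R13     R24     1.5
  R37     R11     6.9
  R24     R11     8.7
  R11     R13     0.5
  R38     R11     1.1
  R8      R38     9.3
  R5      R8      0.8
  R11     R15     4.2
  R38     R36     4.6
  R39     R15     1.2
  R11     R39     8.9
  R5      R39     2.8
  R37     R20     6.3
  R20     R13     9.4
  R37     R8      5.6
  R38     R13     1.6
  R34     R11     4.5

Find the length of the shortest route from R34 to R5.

Settle nodes by increasing distance from R34:
R34: 0
R11: 4.5  (via R34)
R13: 5  (via R11)
R38: 5.6  (via R11)
R24: 6.5  (via R13)
R15: 8.7  (via R11)
R39: 9.9  (via R15)
R36: 10.2  (via R38)
R37: 11.4  (via R11)
R5: 12.7  (via R39)
Shortest route: R34 → R11 → R15 → R39 → R5 = 12.7 ms.

12.7 ms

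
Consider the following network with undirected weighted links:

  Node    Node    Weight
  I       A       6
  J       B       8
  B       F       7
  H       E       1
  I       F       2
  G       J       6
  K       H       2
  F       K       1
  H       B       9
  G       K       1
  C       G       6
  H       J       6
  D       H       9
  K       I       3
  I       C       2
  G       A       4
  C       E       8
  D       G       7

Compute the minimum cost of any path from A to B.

Shortest distances from A:
A: 0
G: 4  (via A)
K: 5  (via G)
F: 6  (via K)
I: 6  (via A)
H: 7  (via K)
C: 8  (via I)
E: 8  (via H)
J: 10  (via G)
D: 11  (via G)
B: 13  (via F)
Shortest route: A–G–K–F–B = 13.

13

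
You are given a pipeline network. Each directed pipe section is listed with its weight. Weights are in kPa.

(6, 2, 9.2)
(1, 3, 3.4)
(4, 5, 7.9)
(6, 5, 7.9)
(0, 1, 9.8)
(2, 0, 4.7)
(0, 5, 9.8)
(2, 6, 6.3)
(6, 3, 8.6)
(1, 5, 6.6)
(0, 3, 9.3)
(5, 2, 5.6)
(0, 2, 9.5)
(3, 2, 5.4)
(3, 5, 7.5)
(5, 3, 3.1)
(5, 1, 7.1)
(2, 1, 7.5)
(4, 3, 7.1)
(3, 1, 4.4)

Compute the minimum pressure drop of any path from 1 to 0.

Enumerating some paths:
1 → 3 → 2 → 0: 3.4+5.4+4.7 = 13.5
1 → 5 → 2 → 0: 6.6+5.6+4.7 = 16.9
Cheapest is 1 → 3 → 2 → 0 at 13.5 kPa.

13.5 kPa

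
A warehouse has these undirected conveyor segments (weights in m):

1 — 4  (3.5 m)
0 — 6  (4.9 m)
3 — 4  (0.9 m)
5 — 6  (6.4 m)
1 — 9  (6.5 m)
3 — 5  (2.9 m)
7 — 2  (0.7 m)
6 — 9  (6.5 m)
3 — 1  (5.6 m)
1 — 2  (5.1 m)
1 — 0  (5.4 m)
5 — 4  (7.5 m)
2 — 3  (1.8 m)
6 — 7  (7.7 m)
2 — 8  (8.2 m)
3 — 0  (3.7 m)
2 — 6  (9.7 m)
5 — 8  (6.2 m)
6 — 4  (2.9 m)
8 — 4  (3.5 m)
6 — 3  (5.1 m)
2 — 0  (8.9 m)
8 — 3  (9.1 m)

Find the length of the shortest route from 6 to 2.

Candidate routes:
6–4–3–2: 2.9+0.9+1.8 = 5.6
6–3–2: 5.1+1.8 = 6.9
6–7–2: 7.7+0.7 = 8.4
Cheapest is 6–4–3–2 at 5.6 m.

5.6 m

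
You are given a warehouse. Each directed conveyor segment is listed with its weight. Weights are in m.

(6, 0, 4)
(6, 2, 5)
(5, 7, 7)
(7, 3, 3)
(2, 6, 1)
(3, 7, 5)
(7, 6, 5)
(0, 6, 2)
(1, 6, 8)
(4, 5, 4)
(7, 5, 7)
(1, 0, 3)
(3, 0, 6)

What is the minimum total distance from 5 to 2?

17 m

Settle nodes by increasing distance from 5:
5: 0
7: 7  (via 5)
3: 10  (via 7)
6: 12  (via 7)
0: 16  (via 3)
2: 17  (via 6)
Shortest route: 5 → 7 → 6 → 2 = 17 m.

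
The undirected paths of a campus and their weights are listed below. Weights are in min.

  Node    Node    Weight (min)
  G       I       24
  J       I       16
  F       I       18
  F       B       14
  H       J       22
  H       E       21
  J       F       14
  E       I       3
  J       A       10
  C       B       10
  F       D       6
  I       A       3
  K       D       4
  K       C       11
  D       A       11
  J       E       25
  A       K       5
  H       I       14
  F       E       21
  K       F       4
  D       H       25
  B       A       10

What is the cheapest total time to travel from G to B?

37 min

Running Dijkstra from G:
G: 0
I: 24  (via G)
A: 27  (via I)
E: 27  (via I)
K: 32  (via A)
D: 36  (via K)
F: 36  (via K)
B: 37  (via A)
Shortest route: G → I → A → B = 37 min.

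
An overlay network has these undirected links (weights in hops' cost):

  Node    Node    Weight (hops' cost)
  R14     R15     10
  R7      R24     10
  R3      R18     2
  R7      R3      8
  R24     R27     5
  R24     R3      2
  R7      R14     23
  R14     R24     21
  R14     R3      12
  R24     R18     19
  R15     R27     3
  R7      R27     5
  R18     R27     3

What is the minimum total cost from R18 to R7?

Shortest distances from R18:
R18: 0
R3: 2  (via R18)
R27: 3  (via R18)
R24: 4  (via R3)
R15: 6  (via R27)
R7: 8  (via R27)
Shortest route: R18 → R27 → R7 = 8 hops' cost.

8 hops' cost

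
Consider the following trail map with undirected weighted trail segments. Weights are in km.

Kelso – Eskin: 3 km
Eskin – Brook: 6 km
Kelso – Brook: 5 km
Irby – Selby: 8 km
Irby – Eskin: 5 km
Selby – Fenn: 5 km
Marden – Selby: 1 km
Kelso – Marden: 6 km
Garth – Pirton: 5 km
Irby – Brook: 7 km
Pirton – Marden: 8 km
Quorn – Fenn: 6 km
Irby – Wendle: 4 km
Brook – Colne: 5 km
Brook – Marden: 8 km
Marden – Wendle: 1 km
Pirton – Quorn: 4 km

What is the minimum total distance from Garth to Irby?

Enumerating some paths:
Garth–Pirton–Marden–Wendle–Irby: 5+8+1+4 = 18
Garth–Pirton–Marden–Selby–Irby: 5+8+1+8 = 22
Cheapest is Garth–Pirton–Marden–Wendle–Irby at 18 km.

18 km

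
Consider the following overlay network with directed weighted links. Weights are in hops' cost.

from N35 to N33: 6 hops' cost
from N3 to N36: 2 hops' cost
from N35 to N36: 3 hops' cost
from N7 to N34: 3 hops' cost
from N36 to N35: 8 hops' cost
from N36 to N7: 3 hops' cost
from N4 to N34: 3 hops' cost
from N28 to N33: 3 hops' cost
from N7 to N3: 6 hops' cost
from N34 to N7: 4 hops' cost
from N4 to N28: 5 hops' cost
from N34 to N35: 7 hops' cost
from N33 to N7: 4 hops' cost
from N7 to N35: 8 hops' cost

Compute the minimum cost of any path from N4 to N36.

13 hops' cost

Shortest distances from N4:
N4: 0
N34: 3  (via N4)
N28: 5  (via N4)
N7: 7  (via N34)
N33: 8  (via N28)
N35: 10  (via N34)
N36: 13  (via N35)
Shortest route: N4 → N34 → N35 → N36 = 13 hops' cost.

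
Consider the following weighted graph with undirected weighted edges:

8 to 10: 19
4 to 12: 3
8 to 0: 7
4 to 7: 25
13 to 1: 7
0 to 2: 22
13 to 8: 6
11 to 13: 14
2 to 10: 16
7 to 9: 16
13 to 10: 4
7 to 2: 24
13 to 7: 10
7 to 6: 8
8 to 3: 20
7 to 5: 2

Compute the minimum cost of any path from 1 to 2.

27

Running Dijkstra from 1:
1: 0
13: 7  (via 1)
10: 11  (via 13)
8: 13  (via 13)
7: 17  (via 13)
5: 19  (via 7)
0: 20  (via 8)
11: 21  (via 13)
6: 25  (via 7)
2: 27  (via 10)
Shortest route: 1 → 13 → 10 → 2 = 27.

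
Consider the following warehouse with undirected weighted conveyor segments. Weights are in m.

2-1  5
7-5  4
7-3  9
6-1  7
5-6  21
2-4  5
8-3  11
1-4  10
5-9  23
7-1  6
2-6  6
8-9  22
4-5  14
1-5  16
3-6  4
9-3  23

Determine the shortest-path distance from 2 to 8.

21 m

Enumerating some paths:
2 → 4 → 1 → 6 → 3 → 8: 5+10+7+4+11 = 37
2 → 6 → 3 → 8: 6+4+11 = 21
2 → 1 → 6 → 3 → 8: 5+7+4+11 = 27
2 → 1 → 7 → 3 → 8: 5+6+9+11 = 31
Cheapest is 2 → 6 → 3 → 8 at 21 m.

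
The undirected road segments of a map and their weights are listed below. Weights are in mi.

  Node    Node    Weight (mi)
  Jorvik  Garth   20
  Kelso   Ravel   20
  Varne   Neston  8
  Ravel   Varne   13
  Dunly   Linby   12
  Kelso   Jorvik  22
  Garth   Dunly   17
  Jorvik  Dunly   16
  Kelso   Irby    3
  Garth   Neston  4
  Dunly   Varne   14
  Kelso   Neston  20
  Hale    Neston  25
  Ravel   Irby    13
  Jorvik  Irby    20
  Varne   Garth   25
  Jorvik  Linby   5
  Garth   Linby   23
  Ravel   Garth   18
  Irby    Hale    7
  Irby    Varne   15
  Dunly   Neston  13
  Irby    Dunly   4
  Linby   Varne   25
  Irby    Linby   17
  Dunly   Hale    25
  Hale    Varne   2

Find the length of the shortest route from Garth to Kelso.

Candidate routes:
Garth–Neston–Kelso: 4+20 = 24
Garth–Neston–Varne–Irby–Kelso: 4+8+15+3 = 30
The minimum is 24 mi via Garth–Neston–Kelso.

24 mi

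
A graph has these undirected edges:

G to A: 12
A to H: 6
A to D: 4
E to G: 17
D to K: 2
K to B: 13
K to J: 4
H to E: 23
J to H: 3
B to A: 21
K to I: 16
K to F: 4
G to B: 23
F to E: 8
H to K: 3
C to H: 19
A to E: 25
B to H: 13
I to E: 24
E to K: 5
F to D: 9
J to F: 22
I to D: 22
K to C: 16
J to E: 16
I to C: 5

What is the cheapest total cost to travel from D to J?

Shortest distances from D:
D: 0
K: 2  (via D)
A: 4  (via D)
H: 5  (via K)
F: 6  (via K)
J: 6  (via K)
Shortest route: D–K–J = 6.

6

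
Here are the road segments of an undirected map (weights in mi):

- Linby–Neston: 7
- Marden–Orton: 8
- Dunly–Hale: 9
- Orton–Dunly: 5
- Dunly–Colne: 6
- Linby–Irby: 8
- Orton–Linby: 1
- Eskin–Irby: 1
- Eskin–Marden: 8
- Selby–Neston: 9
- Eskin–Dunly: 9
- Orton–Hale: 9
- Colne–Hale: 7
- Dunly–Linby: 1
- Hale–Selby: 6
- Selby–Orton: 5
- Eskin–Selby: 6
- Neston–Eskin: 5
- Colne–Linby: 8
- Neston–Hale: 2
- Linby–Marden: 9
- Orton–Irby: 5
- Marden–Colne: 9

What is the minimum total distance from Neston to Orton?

8 mi

Running Dijkstra from Neston:
Neston: 0
Hale: 2  (via Neston)
Eskin: 5  (via Neston)
Irby: 6  (via Eskin)
Linby: 7  (via Neston)
Selby: 8  (via Hale)
Orton: 8  (via Linby)
Shortest route: Neston → Linby → Orton = 8 mi.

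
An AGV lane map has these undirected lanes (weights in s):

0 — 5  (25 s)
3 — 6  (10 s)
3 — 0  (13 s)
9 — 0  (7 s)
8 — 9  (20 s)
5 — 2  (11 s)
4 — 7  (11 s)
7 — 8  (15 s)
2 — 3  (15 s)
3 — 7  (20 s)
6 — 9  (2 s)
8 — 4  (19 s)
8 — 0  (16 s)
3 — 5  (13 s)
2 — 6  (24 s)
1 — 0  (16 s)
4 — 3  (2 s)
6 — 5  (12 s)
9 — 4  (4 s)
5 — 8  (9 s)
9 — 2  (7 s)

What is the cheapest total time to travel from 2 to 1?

Enumerating some paths:
2 → 9 → 0 → 1: 7+7+16 = 30
2 → 9 → 4 → 3 → 0 → 1: 7+4+2+13+16 = 42
The minimum is 30 s via 2 → 9 → 0 → 1.

30 s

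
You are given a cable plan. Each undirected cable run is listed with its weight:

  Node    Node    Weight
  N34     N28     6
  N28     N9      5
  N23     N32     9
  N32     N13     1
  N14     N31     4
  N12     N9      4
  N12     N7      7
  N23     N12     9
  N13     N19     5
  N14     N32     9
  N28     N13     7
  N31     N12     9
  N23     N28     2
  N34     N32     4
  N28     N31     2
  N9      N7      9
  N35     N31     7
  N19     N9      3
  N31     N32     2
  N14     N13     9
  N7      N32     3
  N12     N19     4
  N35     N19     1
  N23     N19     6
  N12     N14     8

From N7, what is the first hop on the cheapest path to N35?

Candidate routes:
N7 → N12 → N19 → N35: 7+4+1 = 12
N7 → N32 → N13 → N19 → N35: 3+1+5+1 = 10
N7 → N32 → N31 → N35: 3+2+7 = 12
The minimum is 10 via N7 → N32 → N13 → N19 → N35.
So from N7 the first move is to N32.

N32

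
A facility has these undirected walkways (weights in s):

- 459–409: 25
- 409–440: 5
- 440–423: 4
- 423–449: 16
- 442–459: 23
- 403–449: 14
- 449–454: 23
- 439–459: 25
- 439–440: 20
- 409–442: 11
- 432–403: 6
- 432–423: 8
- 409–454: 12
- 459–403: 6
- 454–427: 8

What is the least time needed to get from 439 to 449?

Running Dijkstra from 439:
439: 0
440: 20  (via 439)
423: 24  (via 440)
409: 25  (via 440)
459: 25  (via 439)
403: 31  (via 459)
432: 32  (via 423)
442: 36  (via 409)
454: 37  (via 409)
449: 40  (via 423)
Shortest route: 439 → 440 → 423 → 449 = 40 s.

40 s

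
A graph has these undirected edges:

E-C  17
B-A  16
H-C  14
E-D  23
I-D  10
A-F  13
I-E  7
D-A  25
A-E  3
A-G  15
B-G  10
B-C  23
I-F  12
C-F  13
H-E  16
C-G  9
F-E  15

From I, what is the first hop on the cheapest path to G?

Enumerating some paths:
I - E - C - G: 7+17+9 = 33
I - E - A - B - G: 7+3+16+10 = 36
I - E - A - G: 7+3+15 = 25
I - F - C - G: 12+13+9 = 34
Cheapest is I - E - A - G at 25.
So from I the first move is to E.

E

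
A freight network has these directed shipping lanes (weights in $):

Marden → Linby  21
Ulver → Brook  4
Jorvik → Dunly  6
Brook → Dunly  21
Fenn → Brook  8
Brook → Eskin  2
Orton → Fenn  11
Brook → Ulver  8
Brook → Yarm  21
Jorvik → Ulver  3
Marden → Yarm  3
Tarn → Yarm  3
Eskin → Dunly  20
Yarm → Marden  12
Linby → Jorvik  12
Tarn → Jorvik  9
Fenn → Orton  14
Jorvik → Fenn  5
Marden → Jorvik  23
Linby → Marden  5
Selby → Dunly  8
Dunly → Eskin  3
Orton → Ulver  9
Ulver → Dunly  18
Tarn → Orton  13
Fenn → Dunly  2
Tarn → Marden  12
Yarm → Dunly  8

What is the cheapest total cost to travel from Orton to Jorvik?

$69

Settle nodes by increasing distance from Orton:
Orton: 0
Ulver: 9  (via Orton)
Fenn: 11  (via Orton)
Brook: 13  (via Ulver)
Dunly: 13  (via Fenn)
Eskin: 15  (via Brook)
Yarm: 34  (via Brook)
Marden: 46  (via Yarm)
Linby: 67  (via Marden)
Jorvik: 69  (via Marden)
Shortest route: Orton–Ulver–Brook–Yarm–Marden–Jorvik = $69.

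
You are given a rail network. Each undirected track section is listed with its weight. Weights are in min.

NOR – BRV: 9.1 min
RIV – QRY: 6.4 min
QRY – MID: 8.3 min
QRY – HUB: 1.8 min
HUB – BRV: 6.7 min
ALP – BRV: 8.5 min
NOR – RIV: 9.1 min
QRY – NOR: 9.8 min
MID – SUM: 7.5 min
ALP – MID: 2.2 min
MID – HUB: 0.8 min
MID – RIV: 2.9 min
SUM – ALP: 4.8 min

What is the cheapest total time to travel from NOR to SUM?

Running Dijkstra from NOR:
NOR: 0
BRV: 9.1  (via NOR)
RIV: 9.1  (via NOR)
QRY: 9.8  (via NOR)
HUB: 11.6  (via QRY)
MID: 12  (via RIV)
ALP: 14.2  (via MID)
SUM: 19  (via ALP)
Shortest route: NOR–RIV–MID–ALP–SUM = 19 min.

19 min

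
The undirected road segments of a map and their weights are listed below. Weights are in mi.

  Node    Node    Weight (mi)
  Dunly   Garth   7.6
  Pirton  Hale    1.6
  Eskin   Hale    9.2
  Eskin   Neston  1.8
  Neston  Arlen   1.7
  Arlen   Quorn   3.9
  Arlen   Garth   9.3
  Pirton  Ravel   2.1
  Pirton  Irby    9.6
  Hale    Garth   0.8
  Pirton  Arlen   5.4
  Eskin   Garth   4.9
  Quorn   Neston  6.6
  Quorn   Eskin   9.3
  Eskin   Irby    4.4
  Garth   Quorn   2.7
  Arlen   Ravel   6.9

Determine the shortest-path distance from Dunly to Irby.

16.9 mi

Compare a few routes:
Dunly - Garth - Hale - Eskin - Irby: 7.6+0.8+9.2+4.4 = 22
Dunly - Garth - Hale - Pirton - Irby: 7.6+0.8+1.6+9.6 = 19.6
Dunly - Garth - Quorn - Arlen - Neston - Eskin - Irby: 7.6+2.7+3.9+1.7+1.8+4.4 = 22.1
Dunly - Garth - Eskin - Irby: 7.6+4.9+4.4 = 16.9
Cheapest is Dunly - Garth - Eskin - Irby at 16.9 mi.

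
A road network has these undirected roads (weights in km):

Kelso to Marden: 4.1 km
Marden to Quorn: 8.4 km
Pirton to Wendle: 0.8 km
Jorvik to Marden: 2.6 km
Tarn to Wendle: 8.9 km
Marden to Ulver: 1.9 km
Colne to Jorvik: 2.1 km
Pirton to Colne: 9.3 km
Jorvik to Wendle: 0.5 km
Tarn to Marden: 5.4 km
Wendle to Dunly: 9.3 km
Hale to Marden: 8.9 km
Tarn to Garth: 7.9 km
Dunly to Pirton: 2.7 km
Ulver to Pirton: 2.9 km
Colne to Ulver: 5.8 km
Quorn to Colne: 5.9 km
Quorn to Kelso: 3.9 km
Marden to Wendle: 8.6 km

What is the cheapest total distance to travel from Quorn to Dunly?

Compare a few routes:
Quorn - Kelso - Marden - Jorvik - Wendle - Pirton - Dunly: 3.9+4.1+2.6+0.5+0.8+2.7 = 14.6
Quorn - Colne - Jorvik - Wendle - Pirton - Dunly: 5.9+2.1+0.5+0.8+2.7 = 12
The minimum is 12 km via Quorn - Colne - Jorvik - Wendle - Pirton - Dunly.

12 km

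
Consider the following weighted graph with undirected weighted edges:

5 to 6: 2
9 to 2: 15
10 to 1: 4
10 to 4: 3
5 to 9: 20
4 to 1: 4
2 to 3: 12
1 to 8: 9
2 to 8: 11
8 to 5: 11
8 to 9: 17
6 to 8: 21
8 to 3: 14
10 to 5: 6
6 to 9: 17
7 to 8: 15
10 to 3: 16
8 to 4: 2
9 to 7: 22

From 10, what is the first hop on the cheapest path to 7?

Enumerating some paths:
10–4–1–8–7: 3+4+9+15 = 31
10–4–8–7: 3+2+15 = 20
10–1–8–7: 4+9+15 = 28
10–1–4–8–7: 4+4+2+15 = 25
Cheapest is 10–4–8–7 at 20.
So from 10 the first move is to 4.

4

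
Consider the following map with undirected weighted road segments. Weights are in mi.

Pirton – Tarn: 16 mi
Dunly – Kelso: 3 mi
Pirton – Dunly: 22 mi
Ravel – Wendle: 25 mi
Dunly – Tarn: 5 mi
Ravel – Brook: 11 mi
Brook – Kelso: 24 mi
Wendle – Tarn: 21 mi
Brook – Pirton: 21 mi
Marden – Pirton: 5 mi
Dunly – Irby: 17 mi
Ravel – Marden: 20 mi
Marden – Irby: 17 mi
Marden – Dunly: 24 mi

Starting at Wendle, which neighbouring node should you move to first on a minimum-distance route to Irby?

Enumerating some paths:
Wendle → Tarn → Pirton → Marden → Irby: 21+16+5+17 = 59
Wendle → Tarn → Dunly → Irby: 21+5+17 = 43
The minimum is 43 mi via Wendle → Tarn → Dunly → Irby.
So from Wendle the first move is to Tarn.

Tarn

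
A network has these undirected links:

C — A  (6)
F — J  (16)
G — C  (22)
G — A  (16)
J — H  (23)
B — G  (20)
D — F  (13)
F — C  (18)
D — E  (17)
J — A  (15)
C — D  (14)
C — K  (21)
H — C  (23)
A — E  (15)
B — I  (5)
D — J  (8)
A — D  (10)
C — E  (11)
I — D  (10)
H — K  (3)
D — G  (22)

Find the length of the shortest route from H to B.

46

Settle nodes by increasing distance from H:
H: 0
K: 3  (via H)
C: 23  (via H)
J: 23  (via H)
A: 29  (via C)
D: 31  (via J)
E: 34  (via C)
F: 39  (via J)
I: 41  (via D)
G: 45  (via C)
B: 46  (via I)
Shortest route: H → J → D → I → B = 46.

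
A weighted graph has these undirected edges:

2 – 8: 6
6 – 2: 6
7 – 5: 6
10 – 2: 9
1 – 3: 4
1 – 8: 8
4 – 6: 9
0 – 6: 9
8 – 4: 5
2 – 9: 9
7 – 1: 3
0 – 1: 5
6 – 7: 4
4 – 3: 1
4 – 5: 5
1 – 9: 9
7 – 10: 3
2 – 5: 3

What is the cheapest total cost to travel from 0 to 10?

Settle nodes by increasing distance from 0:
0: 0
1: 5  (via 0)
7: 8  (via 1)
3: 9  (via 1)
6: 9  (via 0)
4: 10  (via 3)
10: 11  (via 7)
Shortest route: 0 → 1 → 7 → 10 = 11.

11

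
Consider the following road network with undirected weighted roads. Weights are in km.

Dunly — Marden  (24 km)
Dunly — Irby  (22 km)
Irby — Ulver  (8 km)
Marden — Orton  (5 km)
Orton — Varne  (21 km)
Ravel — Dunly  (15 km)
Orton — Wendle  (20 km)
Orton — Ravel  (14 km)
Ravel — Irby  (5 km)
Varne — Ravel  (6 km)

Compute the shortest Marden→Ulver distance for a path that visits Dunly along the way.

Best Marden to Dunly: Marden → Dunly costing 24
Shortest Dunly→Ulver: Dunly → Ravel → Irby → Ulver = 28
Total via Dunly: 24 + 28 = 52 km.

52 km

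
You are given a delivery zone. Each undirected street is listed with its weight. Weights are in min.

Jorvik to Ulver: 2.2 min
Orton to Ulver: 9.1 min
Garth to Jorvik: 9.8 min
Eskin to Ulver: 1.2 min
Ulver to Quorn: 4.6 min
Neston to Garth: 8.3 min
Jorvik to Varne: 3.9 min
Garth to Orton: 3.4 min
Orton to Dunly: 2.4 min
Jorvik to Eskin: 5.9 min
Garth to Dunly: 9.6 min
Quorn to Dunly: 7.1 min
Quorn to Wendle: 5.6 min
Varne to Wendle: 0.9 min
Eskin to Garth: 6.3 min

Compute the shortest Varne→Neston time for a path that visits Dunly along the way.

27.7 min

Shortest Varne→Dunly: Varne → Wendle → Quorn → Dunly = 13.6
Shortest Dunly→Neston: Dunly → Orton → Garth → Neston = 14.1
Total via Dunly: 13.6 + 14.1 = 27.7 min.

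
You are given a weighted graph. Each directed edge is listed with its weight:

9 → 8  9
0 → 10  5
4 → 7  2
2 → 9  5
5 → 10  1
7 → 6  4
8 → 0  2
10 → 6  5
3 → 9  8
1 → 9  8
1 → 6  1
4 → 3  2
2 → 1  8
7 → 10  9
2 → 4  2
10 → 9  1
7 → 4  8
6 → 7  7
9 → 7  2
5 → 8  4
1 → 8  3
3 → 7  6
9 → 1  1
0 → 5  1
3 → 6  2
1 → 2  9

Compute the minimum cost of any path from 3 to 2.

Running Dijkstra from 3:
3: 0
6: 2  (via 3)
7: 6  (via 3)
9: 8  (via 3)
1: 9  (via 9)
8: 12  (via 1)
0: 14  (via 8)
4: 14  (via 7)
5: 15  (via 0)
10: 15  (via 7)
2: 18  (via 1)
Shortest route: 3–9–1–2 = 18.

18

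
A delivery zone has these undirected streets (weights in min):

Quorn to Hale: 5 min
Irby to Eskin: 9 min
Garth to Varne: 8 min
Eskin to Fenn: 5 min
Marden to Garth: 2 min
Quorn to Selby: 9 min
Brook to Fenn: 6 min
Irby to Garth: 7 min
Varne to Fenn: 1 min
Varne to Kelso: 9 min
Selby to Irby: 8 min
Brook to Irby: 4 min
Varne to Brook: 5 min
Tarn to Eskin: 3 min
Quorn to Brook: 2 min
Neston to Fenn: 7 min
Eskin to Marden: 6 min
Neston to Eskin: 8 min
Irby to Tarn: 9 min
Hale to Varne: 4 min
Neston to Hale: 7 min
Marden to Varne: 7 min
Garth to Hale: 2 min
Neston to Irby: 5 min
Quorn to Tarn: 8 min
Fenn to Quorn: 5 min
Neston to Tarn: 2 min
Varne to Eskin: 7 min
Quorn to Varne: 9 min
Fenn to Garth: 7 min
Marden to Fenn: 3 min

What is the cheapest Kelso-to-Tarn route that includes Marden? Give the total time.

Shortest Kelso→Marden: Kelso → Varne → Fenn → Marden = 13
Best Marden to Tarn: Marden → Eskin → Tarn costing 9
Total via Marden: 13 + 9 = 22 min.

22 min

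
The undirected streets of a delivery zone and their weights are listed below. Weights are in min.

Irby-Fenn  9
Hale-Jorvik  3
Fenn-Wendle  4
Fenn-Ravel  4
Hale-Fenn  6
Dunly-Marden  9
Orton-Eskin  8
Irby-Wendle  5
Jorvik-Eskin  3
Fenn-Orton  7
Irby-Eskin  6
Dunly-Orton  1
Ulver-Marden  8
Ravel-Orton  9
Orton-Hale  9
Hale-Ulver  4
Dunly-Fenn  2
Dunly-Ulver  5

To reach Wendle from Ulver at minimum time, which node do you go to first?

Dunly

Compare a few routes:
Ulver → Dunly → Orton → Fenn → Wendle: 5+1+7+4 = 17
Ulver → Dunly → Fenn → Wendle: 5+2+4 = 11
Ulver → Hale → Fenn → Wendle: 4+6+4 = 14
The minimum is 11 min via Ulver → Dunly → Fenn → Wendle.
So from Ulver the first move is to Dunly.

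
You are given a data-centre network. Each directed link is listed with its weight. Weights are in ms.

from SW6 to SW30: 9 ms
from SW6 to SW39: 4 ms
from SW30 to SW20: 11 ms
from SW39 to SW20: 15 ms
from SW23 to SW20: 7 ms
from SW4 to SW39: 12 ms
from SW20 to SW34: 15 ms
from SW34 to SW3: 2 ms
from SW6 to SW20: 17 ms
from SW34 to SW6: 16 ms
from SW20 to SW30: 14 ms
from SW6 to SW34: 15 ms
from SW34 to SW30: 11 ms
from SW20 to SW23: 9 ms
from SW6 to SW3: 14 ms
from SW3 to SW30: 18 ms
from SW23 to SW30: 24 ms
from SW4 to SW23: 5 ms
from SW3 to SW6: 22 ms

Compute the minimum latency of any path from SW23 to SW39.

Compare a few routes:
SW23 → SW20 → SW34 → SW3 → SW6 → SW39: 7+15+2+22+4 = 50
SW23 → SW30 → SW20 → SW34 → SW6 → SW39: 24+11+15+16+4 = 70
SW23 → SW20 → SW34 → SW6 → SW39: 7+15+16+4 = 42
Cheapest is SW23 → SW20 → SW34 → SW6 → SW39 at 42 ms.

42 ms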